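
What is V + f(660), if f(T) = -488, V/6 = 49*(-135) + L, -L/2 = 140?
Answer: -41858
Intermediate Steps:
L = -280 (L = -2*140 = -280)
V = -41370 (V = 6*(49*(-135) - 280) = 6*(-6615 - 280) = 6*(-6895) = -41370)
V + f(660) = -41370 - 488 = -41858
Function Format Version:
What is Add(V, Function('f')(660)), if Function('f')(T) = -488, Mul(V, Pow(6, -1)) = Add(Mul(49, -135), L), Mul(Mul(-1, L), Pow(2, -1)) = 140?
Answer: -41858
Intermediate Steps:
L = -280 (L = Mul(-2, 140) = -280)
V = -41370 (V = Mul(6, Add(Mul(49, -135), -280)) = Mul(6, Add(-6615, -280)) = Mul(6, -6895) = -41370)
Add(V, Function('f')(660)) = Add(-41370, -488) = -41858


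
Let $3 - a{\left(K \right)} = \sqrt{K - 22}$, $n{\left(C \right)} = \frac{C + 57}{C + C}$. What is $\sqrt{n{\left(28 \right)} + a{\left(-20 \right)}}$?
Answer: $\frac{\sqrt{3542 - 784 i \sqrt{42}}}{28} \approx 2.4918 - 1.3004 i$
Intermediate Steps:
$n{\left(C \right)} = \frac{57 + C}{2 C}$
$a{\left(K \right)} = 3 - \sqrt{-22 + K}$ ($a{\left(K \right)} = 3 - \sqrt{K - 22} = 3 - \sqrt{-22 + K}$)
$\sqrt{n{\left(28 \right)} + a{\left(-20 \right)}} = \sqrt{\frac{57 + 28}{2 \cdot 28} + \left(3 - \sqrt{-22 - 20}\right)} = \sqrt{\frac{1}{2} \cdot \frac{1}{28} \cdot 85 + \left(3 - \sqrt{-42}\right)} = \sqrt{\frac{85}{56} + \left(3 - i \sqrt{42}\right)} = \sqrt{\frac{253}{56} - i \sqrt{42}}$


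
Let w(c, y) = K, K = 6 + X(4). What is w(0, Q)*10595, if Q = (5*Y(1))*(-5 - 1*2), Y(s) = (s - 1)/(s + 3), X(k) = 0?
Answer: 63570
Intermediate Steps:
Y(s) = (-1 + s)/(3 + s)
K = 6 (K = 6 + 0 = 6)
Q = 0 (Q = (5*((-1 + 1)/(3 + 1)))*(-5 - 1*2) = (5*(0/4))*(-5 - 2) = (5*((¼)*0))*(-7) = (5*0)*(-7) = 0*(-7) = 0)
w(c, y) = 6
w(0, Q)*10595 = 6*10595 = 63570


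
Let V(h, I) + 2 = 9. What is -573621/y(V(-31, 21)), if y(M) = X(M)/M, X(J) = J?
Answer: -573621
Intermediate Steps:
V(h, I) = 7 (V(h, I) = -2 + 9 = 7)
y(M) = 1 (y(M) = M/M = 1)
-573621/y(V(-31, 21)) = -573621/1 = -573621*1 = -573621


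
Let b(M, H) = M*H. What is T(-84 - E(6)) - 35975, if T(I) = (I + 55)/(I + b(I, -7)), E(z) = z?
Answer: -3885307/108 ≈ -35975.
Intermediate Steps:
b(M, H) = H*M
T(I) = -(55 + I)/(6*I) (T(I) = (I + 55)/(I - 7*I) = (55 + I)/((-6*I)) = (55 + I)*(-1/(6*I)) = -(55 + I)/(6*I))
T(-84 - E(6)) - 35975 = (-55 - (-84 - 1*6))/(6*(-84 - 1*6)) - 35975 = (-55 - (-84 - 6))/(6*(-84 - 6)) - 35975 = (1/6)*(-55 - 1*(-90))/(-90) - 35975 = (1/6)*(-1/90)*(-55 + 90) - 35975 = (1/6)*(-1/90)*35 - 35975 = -7/108 - 35975 = -3885307/108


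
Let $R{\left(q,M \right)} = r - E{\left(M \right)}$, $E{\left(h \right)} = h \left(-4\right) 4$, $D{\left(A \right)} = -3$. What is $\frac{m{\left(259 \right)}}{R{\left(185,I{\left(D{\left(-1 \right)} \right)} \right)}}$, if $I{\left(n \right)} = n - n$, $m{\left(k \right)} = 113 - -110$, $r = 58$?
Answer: $\frac{223}{58} \approx 3.8448$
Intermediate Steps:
$m{\left(k \right)} = 223$ ($m{\left(k \right)} = 113 + 110 = 223$)
$E{\left(h \right)} = - 16 h$ ($E{\left(h \right)} = - 4 h 4 = - 16 h$)
$I{\left(n \right)} = 0$
$R{\left(q,M \right)} = 58 + 16 M$ ($R{\left(q,M \right)} = 58 - - 16 M = 58 + 16 M$)
$\frac{m{\left(259 \right)}}{R{\left(185,I{\left(D{\left(-1 \right)} \right)} \right)}} = \frac{223}{58 + 16 \cdot 0} = \frac{223}{58 + 0} = \frac{223}{58}$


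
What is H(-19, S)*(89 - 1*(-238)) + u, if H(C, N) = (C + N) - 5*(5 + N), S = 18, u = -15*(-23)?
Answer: -37587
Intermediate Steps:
u = 345
H(C, N) = -25 + C - 4*N (H(C, N) = (C + N) + (-25 - 5*N) = -25 + C - 4*N)
H(-19, S)*(89 - 1*(-238)) + u = (-25 - 19 - 4*18)*(89 - 1*(-238)) + 345 = (-25 - 19 - 72)*(89 + 238) + 345 = -116*327 + 345 = -37932 + 345 = -37587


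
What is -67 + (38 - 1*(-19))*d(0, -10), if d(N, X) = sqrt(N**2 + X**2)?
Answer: 503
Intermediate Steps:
-67 + (38 - 1*(-19))*d(0, -10) = -67 + (38 - 1*(-19))*sqrt(0**2 + (-10)**2) = -67 + (38 + 19)*sqrt(0 + 100) = -67 + 57*sqrt(100) = -67 + 57*10 = -67 + 570 = 503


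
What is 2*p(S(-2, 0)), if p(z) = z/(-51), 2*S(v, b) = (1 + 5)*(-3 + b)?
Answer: 6/17 ≈ 0.35294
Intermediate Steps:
S(v, b) = -9 + 3*b (S(v, b) = ((1 + 5)*(-3 + b))/2 = (6*(-3 + b))/2 = (-18 + 6*b)/2 = -9 + 3*b)
p(z) = -z/51 (p(z) = z*(-1/51) = -z/51)
2*p(S(-2, 0)) = 2*(-(-9 + 3*0)/51) = 2*(-(-9 + 0)/51) = 2*(-1/51*(-9)) = 2*(3/17) = 6/17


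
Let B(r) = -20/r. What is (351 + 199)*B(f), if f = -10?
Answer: 1100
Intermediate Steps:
(351 + 199)*B(f) = (351 + 199)*(-20/(-10)) = 550*(-20*(-1/10)) = 550*2 = 1100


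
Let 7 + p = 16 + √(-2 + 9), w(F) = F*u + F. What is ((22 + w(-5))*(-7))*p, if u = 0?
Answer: -1071 - 119*√7 ≈ -1385.8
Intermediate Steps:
w(F) = F (w(F) = F*0 + F = 0 + F = F)
p = 9 + √7 (p = -7 + (16 + √(-2 + 9)) = -7 + (16 + √7) = 9 + √7 ≈ 11.646)
((22 + w(-5))*(-7))*p = ((22 - 5)*(-7))*(9 + √7) = (17*(-7))*(9 + √7) = -119*(9 + √7) = -1071 - 119*√7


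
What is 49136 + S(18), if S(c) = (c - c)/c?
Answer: 49136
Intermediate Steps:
S(c) = 0 (S(c) = 0/c = 0)
49136 + S(18) = 49136 + 0 = 49136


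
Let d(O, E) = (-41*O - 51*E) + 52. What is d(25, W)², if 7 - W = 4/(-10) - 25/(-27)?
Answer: 3439001449/2025 ≈ 1.6983e+6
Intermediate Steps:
W = 874/135 (W = 7 - (4/(-10) - 25/(-27)) = 7 - (4*(-⅒) - 25*(-1/27)) = 7 - (-⅖ + 25/27) = 7 - 1*71/135 = 7 - 71/135 = 874/135 ≈ 6.4741)
d(O, E) = 52 - 51*E - 41*O (d(O, E) = (-51*E - 41*O) + 52 = 52 - 51*E - 41*O)
d(25, W)² = (52 - 51*874/135 - 41*25)² = (52 - 14858/45 - 1025)² = (-58643/45)² = 3439001449/2025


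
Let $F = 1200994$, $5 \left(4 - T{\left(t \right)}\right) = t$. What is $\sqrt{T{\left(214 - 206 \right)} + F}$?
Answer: $\frac{\sqrt{30024910}}{5} \approx 1095.9$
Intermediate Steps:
$T{\left(t \right)} = 4 - \frac{t}{5}$
$\sqrt{T{\left(214 - 206 \right)} + F} = \sqrt{\left(4 - \frac{214 - 206}{5}\right) + 1200994} = \sqrt{\left(4 - \frac{8}{5}\right) + 1200994} = \sqrt{\frac{12}{5} + 1200994} = \sqrt{\frac{6004982}{5}} = \frac{\sqrt{30024910}}{5}$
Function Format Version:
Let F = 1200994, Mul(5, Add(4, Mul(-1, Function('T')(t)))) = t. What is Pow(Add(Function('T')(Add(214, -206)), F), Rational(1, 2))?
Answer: Mul(Rational(1, 5), Pow(30024910, Rational(1, 2))) ≈ 1095.9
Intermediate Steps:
Function('T')(t) = Add(4, Mul(Rational(-1, 5), t))
Pow(Add(Function('T')(Add(214, -206)), F), Rational(1, 2)) = Pow(Add(Add(4, Mul(Rational(-1, 5), Add(214, -206))), 1200994), Rational(1, 2)) = Pow(Add(Add(4, Mul(Rational(-1, 5), 8)), 1200994), Rational(1, 2)) = Pow(Add(Add(4, Rational(-8, 5)), 1200994), Rational(1, 2)) = Pow(Add(Rational(12, 5), 1200994), Rational(1, 2)) = Pow(Rational(6004982, 5), Rational(1, 2)) = Mul(Rational(1, 5), Pow(30024910, Rational(1, 2)))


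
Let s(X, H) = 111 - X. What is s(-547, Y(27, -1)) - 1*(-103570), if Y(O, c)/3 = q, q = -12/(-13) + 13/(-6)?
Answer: 104228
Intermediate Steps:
q = -97/78 (q = -12*(-1/13) + 13*(-1/6) = 12/13 - 13/6 = -97/78 ≈ -1.2436)
Y(O, c) = -97/26 (Y(O, c) = 3*(-97/78) = -97/26)
s(-547, Y(27, -1)) - 1*(-103570) = (111 - 1*(-547)) - 1*(-103570) = (111 + 547) + 103570 = 658 + 103570 = 104228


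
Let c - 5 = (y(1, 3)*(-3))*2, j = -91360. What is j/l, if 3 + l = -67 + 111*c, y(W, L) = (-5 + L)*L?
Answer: -91360/4481 ≈ -20.388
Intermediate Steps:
y(W, L) = L*(-5 + L)
c = 41 (c = 5 + ((3*(-5 + 3))*(-3))*2 = 5 + ((3*(-2))*(-3))*2 = 5 - 6*(-3)*2 = 5 + 18*2 = 5 + 36 = 41)
l = 4481 (l = -3 + (-67 + 111*41) = -3 + (-67 + 4551) = -3 + 4484 = 4481)
j/l = -91360/4481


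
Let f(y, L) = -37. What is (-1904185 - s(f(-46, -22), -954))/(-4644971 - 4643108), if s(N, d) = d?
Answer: 1903231/9288079 ≈ 0.20491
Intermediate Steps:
(-1904185 - s(f(-46, -22), -954))/(-4644971 - 4643108) = (-1904185 - 1*(-954))/(-4644971 - 4643108) = (-1904185 + 954)/(-9288079) = -1903231*(-1/9288079) = 1903231/9288079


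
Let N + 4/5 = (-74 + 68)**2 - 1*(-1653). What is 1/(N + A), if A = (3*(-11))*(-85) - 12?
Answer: 5/22406 ≈ 0.00022315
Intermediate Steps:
A = 2793 (A = -33*(-85) - 12 = 2805 - 12 = 2793)
N = 8441/5 (N = -4/5 + ((-74 + 68)**2 - 1*(-1653)) = -4/5 + ((-6)**2 + 1653) = -4/5 + (36 + 1653) = -4/5 + 1689 = 8441/5 ≈ 1688.2)
1/(N + A) = 1/(8441/5 + 2793) = 1/(22406/5) = 5/22406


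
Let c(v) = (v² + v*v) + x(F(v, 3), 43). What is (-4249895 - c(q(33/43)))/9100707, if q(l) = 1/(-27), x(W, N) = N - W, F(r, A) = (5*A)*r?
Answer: -281655019/603128673 ≈ -0.46699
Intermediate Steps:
F(r, A) = 5*A*r
q(l) = -1/27
c(v) = 43 - 15*v + 2*v² (c(v) = (v² + v*v) + (43 - 5*3*v) = (v² + v²) + (43 - 15*v) = 2*v² + (43 - 15*v) = 43 - 15*v + 2*v²)
(-4249895 - c(q(33/43)))/9100707 = (-4249895 - (43 - 15*(-1/27) + 2*(-1/27)²))/9100707 = (-4249895 - (43 + 5/9 + 2*(1/729)))*(1/9100707) = (-4249895 - (43 + 5/9 + 2/729))*(1/9100707) = (-4249895 - 1*31754/729)*(1/9100707) = (-4249895 - 31754/729)*(1/9100707) = -3098205209/729*1/9100707 = -281655019/603128673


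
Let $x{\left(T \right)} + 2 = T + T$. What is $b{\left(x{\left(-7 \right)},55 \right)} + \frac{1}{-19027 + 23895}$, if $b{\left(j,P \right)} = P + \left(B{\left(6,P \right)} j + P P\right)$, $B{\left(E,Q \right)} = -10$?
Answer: $\frac{15772321}{4868} \approx 3240.0$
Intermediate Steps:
$x{\left(T \right)} = -2 + 2 T$ ($x{\left(T \right)} = -2 + \left(T + T\right) = -2 + 2 T$)
$b{\left(j,P \right)} = P + P^{2} - 10 j$ ($b{\left(j,P \right)} = P + \left(- 10 j + P P\right) = P + \left(- 10 j + P^{2}\right) = P + \left(P^{2} - 10 j\right) = P + P^{2} - 10 j$)
$b{\left(x{\left(-7 \right)},55 \right)} + \frac{1}{-19027 + 23895} = \left(55 + 55^{2} - 10 \left(-2 + 2 \left(-7\right)\right)\right) + \frac{1}{-19027 + 23895} = \left(55 + 3025 - 10 \left(-2 - 14\right)\right) + \frac{1}{4868} = \left(55 + 3025 - -160\right) + \frac{1}{4868} = \left(55 + 3025 + 160\right) + \frac{1}{4868} = 3240 + \frac{1}{4868} = \frac{15772321}{4868}$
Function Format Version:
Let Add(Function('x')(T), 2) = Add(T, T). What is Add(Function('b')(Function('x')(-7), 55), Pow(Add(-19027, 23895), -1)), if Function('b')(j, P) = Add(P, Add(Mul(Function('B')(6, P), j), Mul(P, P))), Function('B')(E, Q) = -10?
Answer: Rational(15772321, 4868) ≈ 3240.0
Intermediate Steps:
Function('x')(T) = Add(-2, Mul(2, T)) (Function('x')(T) = Add(-2, Add(T, T)) = Add(-2, Mul(2, T)))
Function('b')(j, P) = Add(P, Pow(P, 2), Mul(-10, j)) (Function('b')(j, P) = Add(P, Add(Mul(-10, j), Mul(P, P))) = Add(P, Add(Mul(-10, j), Pow(P, 2))) = Add(P, Add(Pow(P, 2), Mul(-10, j))) = Add(P, Pow(P, 2), Mul(-10, j)))
Add(Function('b')(Function('x')(-7), 55), Pow(Add(-19027, 23895), -1)) = Add(Add(55, Pow(55, 2), Mul(-10, Add(-2, Mul(2, -7)))), Pow(Add(-19027, 23895), -1)) = Add(Add(55, 3025, Mul(-10, Add(-2, -14))), Pow(4868, -1)) = Add(Add(55, 3025, Mul(-10, -16)), Rational(1, 4868)) = Add(Add(55, 3025, 160), Rational(1, 4868)) = Add(3240, Rational(1, 4868)) = Rational(15772321, 4868)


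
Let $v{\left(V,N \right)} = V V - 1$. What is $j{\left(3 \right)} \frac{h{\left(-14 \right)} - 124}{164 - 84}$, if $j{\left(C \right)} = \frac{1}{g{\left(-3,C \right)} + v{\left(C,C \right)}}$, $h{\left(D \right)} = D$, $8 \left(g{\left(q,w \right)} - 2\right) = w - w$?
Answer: $- \frac{69}{400} \approx -0.1725$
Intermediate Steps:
$v{\left(V,N \right)} = -1 + V^{2}$ ($v{\left(V,N \right)} = V^{2} - 1 = -1 + V^{2}$)
$g{\left(q,w \right)} = 2$ ($g{\left(q,w \right)} = 2 + \frac{w - w}{8} = 2 + \frac{1}{8} \cdot 0 = 2 + 0 = 2$)
$j{\left(C \right)} = \frac{1}{1 + C^{2}}$ ($j{\left(C \right)} = \frac{1}{2 + \left(-1 + C^{2}\right)} = \frac{1}{1 + C^{2}}$)
$j{\left(3 \right)} \frac{h{\left(-14 \right)} - 124}{164 - 84} = \frac{\left(-14 - 124\right) \frac{1}{164 - 84}}{1 + 3^{2}} = \frac{\left(-138\right) \frac{1}{80}}{1 + 9} = \frac{\left(-138\right) \frac{1}{80}}{10} = \frac{1}{10} \left(- \frac{69}{40}\right) = - \frac{69}{400}$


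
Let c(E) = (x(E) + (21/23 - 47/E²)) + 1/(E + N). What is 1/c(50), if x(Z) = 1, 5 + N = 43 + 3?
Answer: 5232500/9969129 ≈ 0.52487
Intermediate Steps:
N = 41 (N = -5 + (43 + 3) = -5 + 46 = 41)
c(E) = 44/23 + 1/(41 + E) - 47/E² (c(E) = (1 + (21/23 - 47/E²)) + 1/(E + 41) = (1 + (21*(1/23) - 47/E²)) + 1/(41 + E) = (1 + (21/23 - 47/E²)) + 1/(41 + E) = (44/23 - 47/E²) + 1/(41 + E) = 44/23 + 1/(41 + E) - 47/E²)
1/c(50) = 1/((1/23)*(-44321 - 1081*50 + 44*50³ + 1827*50²)/(50²*(41 + 50))) = 1/((1/23)*(1/2500)*(-44321 - 54050 + 44*125000 + 1827*2500)/91) = 1/((1/23)*(1/2500)*(1/91)*(-44321 - 54050 + 5500000 + 4567500)) = 1/((1/23)*(1/2500)*(1/91)*9969129) = 1/(9969129/5232500) = 5232500/9969129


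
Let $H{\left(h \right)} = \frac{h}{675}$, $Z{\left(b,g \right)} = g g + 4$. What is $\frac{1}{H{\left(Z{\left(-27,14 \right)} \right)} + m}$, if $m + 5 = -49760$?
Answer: $- \frac{27}{1343647} \approx -2.0095 \cdot 10^{-5}$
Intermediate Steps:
$Z{\left(b,g \right)} = 4 + g^{2}$ ($Z{\left(b,g \right)} = g^{2} + 4 = 4 + g^{2}$)
$H{\left(h \right)} = \frac{h}{675}$ ($H{\left(h \right)} = h \frac{1}{675} = \frac{h}{675}$)
$m = -49765$ ($m = -5 - 49760 = -49765$)
$\frac{1}{H{\left(Z{\left(-27,14 \right)} \right)} + m} = \frac{1}{\frac{4 + 14^{2}}{675} - 49765} = \frac{1}{\frac{4 + 196}{675} - 49765} = \frac{1}{\frac{1}{675} \cdot 200 - 49765} = \frac{1}{\frac{8}{27} - 49765} = \frac{1}{- \frac{1343647}{27}} = - \frac{27}{1343647}$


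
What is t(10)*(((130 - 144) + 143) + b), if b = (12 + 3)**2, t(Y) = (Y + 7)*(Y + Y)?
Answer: 120360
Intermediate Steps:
t(Y) = 2*Y*(7 + Y) (t(Y) = (7 + Y)*(2*Y) = 2*Y*(7 + Y))
b = 225 (b = 15**2 = 225)
t(10)*(((130 - 144) + 143) + b) = (2*10*(7 + 10))*(((130 - 144) + 143) + 225) = (2*10*17)*((-14 + 143) + 225) = 340*(129 + 225) = 340*354 = 120360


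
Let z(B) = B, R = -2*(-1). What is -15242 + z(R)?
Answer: -15240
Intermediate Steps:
R = 2
-15242 + z(R) = -15242 + 2 = -15240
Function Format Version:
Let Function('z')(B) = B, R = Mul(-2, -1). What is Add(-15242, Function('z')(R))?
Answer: -15240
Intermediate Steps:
R = 2
Add(-15242, Function('z')(R)) = Add(-15242, 2) = -15240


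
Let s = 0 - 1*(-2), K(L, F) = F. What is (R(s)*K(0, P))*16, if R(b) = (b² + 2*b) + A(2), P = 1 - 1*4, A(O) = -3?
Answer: -240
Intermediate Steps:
P = -3 (P = 1 - 4 = -3)
s = 2 (s = 0 + 2 = 2)
R(b) = -3 + b² + 2*b (R(b) = (b² + 2*b) - 3 = -3 + b² + 2*b)
(R(s)*K(0, P))*16 = ((-3 + 2² + 2*2)*(-3))*16 = ((-3 + 4 + 4)*(-3))*16 = (5*(-3))*16 = -15*16 = -240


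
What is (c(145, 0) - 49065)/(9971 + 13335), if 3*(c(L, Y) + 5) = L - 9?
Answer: -73537/34959 ≈ -2.1035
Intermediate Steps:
c(L, Y) = -8 + L/3 (c(L, Y) = -5 + (L - 9)/3 = -5 + (-9 + L)/3 = -5 + (-3 + L/3) = -8 + L/3)
(c(145, 0) - 49065)/(9971 + 13335) = ((-8 + (1/3)*145) - 49065)/(9971 + 13335) = ((-8 + 145/3) - 49065)/23306 = (121/3 - 49065)*(1/23306) = -147074/3*1/23306 = -73537/34959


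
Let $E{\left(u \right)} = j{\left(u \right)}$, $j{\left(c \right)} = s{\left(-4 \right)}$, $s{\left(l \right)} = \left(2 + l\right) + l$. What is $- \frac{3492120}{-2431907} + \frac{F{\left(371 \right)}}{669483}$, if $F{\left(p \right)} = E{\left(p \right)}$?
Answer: $\frac{779300127506}{542706798027} \approx 1.436$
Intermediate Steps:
$s{\left(l \right)} = 2 + 2 l$
$j{\left(c \right)} = -6$ ($j{\left(c \right)} = 2 + 2 \left(-4\right) = 2 - 8 = -6$)
$E{\left(u \right)} = -6$
$F{\left(p \right)} = -6$
$- \frac{3492120}{-2431907} + \frac{F{\left(371 \right)}}{669483} = - \frac{3492120}{-2431907} - \frac{6}{669483} = \left(-3492120\right) \left(- \frac{1}{2431907}\right) - \frac{2}{223161} = \frac{3492120}{2431907} - \frac{2}{223161} = \frac{779300127506}{542706798027}$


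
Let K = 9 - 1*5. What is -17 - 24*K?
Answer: -113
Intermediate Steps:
K = 4 (K = 9 - 5 = 4)
-17 - 24*K = -17 - 24*4 = -17 - 96 = -113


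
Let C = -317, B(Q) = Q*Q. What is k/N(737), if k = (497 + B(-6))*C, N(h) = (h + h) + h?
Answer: -168961/2211 ≈ -76.418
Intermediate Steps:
B(Q) = Q²
N(h) = 3*h (N(h) = 2*h + h = 3*h)
k = -168961 (k = (497 + (-6)²)*(-317) = (497 + 36)*(-317) = 533*(-317) = -168961)
k/N(737) = -168961/(3*737) = -168961/2211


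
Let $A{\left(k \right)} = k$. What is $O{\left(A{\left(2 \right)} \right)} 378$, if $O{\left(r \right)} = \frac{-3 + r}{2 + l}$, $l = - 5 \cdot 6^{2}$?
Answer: $\frac{189}{89} \approx 2.1236$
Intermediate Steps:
$l = -180$ ($l = \left(-5\right) 36 = -180$)
$O{\left(r \right)} = \frac{3}{178} - \frac{r}{178}$ ($O{\left(r \right)} = \frac{-3 + r}{2 - 180} = \frac{-3 + r}{-178} = \left(-3 + r\right) \left(- \frac{1}{178}\right) = \frac{3}{178} - \frac{r}{178}$)
$O{\left(A{\left(2 \right)} \right)} 378 = \left(\frac{3}{178} - \frac{1}{89}\right) 378 = \frac{1}{178} \cdot 378 = \frac{189}{89}$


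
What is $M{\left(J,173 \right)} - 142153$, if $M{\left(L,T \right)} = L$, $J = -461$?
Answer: $-142614$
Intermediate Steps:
$M{\left(J,173 \right)} - 142153 = -461 - 142153 = -142614$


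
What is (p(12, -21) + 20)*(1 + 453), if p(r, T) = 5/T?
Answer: 188410/21 ≈ 8971.9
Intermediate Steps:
(p(12, -21) + 20)*(1 + 453) = (5/(-21) + 20)*(1 + 453) = (5*(-1/21) + 20)*454 = (-5/21 + 20)*454 = (415/21)*454 = 188410/21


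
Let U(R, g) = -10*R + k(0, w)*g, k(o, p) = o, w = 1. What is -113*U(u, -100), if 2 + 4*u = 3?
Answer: 565/2 ≈ 282.50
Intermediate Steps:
u = 1/4 (u = -1/2 + (1/4)*3 = -1/2 + 3/4 = 1/4 ≈ 0.25000)
U(R, g) = -10*R (U(R, g) = -10*R + 0*g = -10*R + 0 = -10*R)
-113*U(u, -100) = -(-1130)/4 = -113*(-5/2) = 565/2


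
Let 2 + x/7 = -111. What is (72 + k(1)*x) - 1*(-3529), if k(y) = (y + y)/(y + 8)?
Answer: 30827/9 ≈ 3425.2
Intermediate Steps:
x = -791 (x = -14 + 7*(-111) = -14 - 777 = -791)
k(y) = 2*y/(8 + y) (k(y) = (2*y)/(8 + y) = 2*y/(8 + y))
(72 + k(1)*x) - 1*(-3529) = (72 + (2*1/(8 + 1))*(-791)) - 1*(-3529) = (72 + (2*1/9)*(-791)) + 3529 = (72 + (2*1*(1/9))*(-791)) + 3529 = (72 + (2/9)*(-791)) + 3529 = (72 - 1582/9) + 3529 = -934/9 + 3529 = 30827/9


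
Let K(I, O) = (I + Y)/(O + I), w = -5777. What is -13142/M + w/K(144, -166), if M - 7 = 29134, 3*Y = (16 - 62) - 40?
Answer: 5553195815/5041393 ≈ 1101.5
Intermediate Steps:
Y = -86/3 (Y = ((16 - 62) - 40)/3 = (-46 - 40)/3 = (⅓)*(-86) = -86/3 ≈ -28.667)
M = 29141 (M = 7 + 29134 = 29141)
K(I, O) = (-86/3 + I)/(I + O) (K(I, O) = (I - 86/3)/(O + I) = (-86/3 + I)/(I + O))
-13142/M + w/K(144, -166) = -13142/29141 - 5777*(144 - 166)/(-86/3 + 144) = -13142*1/29141 - 5777/((346/3)/(-22)) = -13142/29141 - 5777/((-1/22*346/3)) = -13142/29141 - 5777/(-173/33) = -13142/29141 - 5777*(-33/173) = -13142/29141 + 190641/173 = 5553195815/5041393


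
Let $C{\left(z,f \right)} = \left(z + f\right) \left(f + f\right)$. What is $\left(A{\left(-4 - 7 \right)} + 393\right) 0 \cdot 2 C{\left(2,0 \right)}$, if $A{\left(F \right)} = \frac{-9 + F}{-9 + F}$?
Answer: $0$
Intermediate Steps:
$A{\left(F \right)} = 1$
$C{\left(z,f \right)} = 2 f \left(f + z\right)$ ($C{\left(z,f \right)} = \left(f + z\right) 2 f = 2 f \left(f + z\right)$)
$\left(A{\left(-4 - 7 \right)} + 393\right) 0 \cdot 2 C{\left(2,0 \right)} = \left(1 + 393\right) 0 \cdot 2 \cdot 2 \cdot 0 \left(0 + 2\right) = 394 \cdot 0 \cdot 2 \cdot 0 \cdot 2 = 394 \cdot 0 \cdot 0 = 394 \cdot 0 = 0$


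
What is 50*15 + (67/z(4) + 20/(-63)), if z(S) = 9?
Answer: 47699/63 ≈ 757.13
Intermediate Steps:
50*15 + (67/z(4) + 20/(-63)) = 50*15 + (67/9 + 20/(-63)) = 750 + (67*(1/9) + 20*(-1/63)) = 750 + (67/9 - 20/63) = 750 + 449/63 = 47699/63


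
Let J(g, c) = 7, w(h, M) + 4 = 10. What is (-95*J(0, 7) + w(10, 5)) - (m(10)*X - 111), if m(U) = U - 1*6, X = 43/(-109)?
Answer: -59560/109 ≈ -546.42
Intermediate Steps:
w(h, M) = 6 (w(h, M) = -4 + 10 = 6)
X = -43/109 (X = 43*(-1/109) = -43/109 ≈ -0.39450)
m(U) = -6 + U (m(U) = U - 6 = -6 + U)
(-95*J(0, 7) + w(10, 5)) - (m(10)*X - 111) = (-95*7 + 6) - ((-6 + 10)*(-43/109) - 111) = (-665 + 6) - (4*(-43/109) - 111) = -659 - (-172/109 - 111) = -659 - 1*(-12271/109) = -659 + 12271/109 = -59560/109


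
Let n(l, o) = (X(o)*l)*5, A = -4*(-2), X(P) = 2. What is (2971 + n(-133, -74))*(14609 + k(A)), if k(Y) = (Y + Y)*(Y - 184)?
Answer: 19352313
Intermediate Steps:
A = 8
k(Y) = 2*Y*(-184 + Y) (k(Y) = (2*Y)*(-184 + Y) = 2*Y*(-184 + Y))
n(l, o) = 10*l (n(l, o) = (2*l)*5 = 10*l)
(2971 + n(-133, -74))*(14609 + k(A)) = (2971 + 10*(-133))*(14609 + 2*8*(-184 + 8)) = (2971 - 1330)*(14609 + 2*8*(-176)) = 1641*(14609 - 2816) = 1641*11793 = 19352313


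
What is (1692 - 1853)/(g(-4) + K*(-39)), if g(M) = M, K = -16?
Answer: -161/620 ≈ -0.25968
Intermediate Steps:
(1692 - 1853)/(g(-4) + K*(-39)) = (1692 - 1853)/(-4 - 16*(-39)) = -161/(-4 + 624) = -161/620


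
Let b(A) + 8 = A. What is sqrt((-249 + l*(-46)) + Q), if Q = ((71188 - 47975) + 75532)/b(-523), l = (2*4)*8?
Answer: 2*I*sqrt(26464863)/177 ≈ 58.129*I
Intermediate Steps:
b(A) = -8 + A
l = 64 (l = 8*8 = 64)
Q = -32915/177 (Q = ((71188 - 47975) + 75532)/(-8 - 523) = (23213 + 75532)/(-531) = 98745*(-1/531) = -32915/177 ≈ -185.96)
sqrt((-249 + l*(-46)) + Q) = sqrt((-249 + 64*(-46)) - 32915/177) = sqrt((-249 - 2944) - 32915/177) = sqrt(-3193 - 32915/177) = sqrt(-598076/177) = 2*I*sqrt(26464863)/177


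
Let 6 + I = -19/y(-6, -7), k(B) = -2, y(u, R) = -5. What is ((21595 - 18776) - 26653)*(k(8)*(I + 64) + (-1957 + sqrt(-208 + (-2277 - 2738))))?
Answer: 247945102/5 - 23834*I*sqrt(5223) ≈ 4.9589e+7 - 1.7225e+6*I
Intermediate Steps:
I = -11/5 (I = -6 - 19/(-5) = -6 - 19*(-1/5) = -6 + 19/5 = -11/5 ≈ -2.2000)
((21595 - 18776) - 26653)*(k(8)*(I + 64) + (-1957 + sqrt(-208 + (-2277 - 2738)))) = ((21595 - 18776) - 26653)*(-2*(-11/5 + 64) + (-1957 + sqrt(-208 + (-2277 - 2738)))) = (2819 - 26653)*(-2*309/5 + (-1957 + sqrt(-208 - 5015))) = -23834*(-618/5 + (-1957 + sqrt(-5223))) = -23834*(-618/5 + (-1957 + I*sqrt(5223))) = -23834*(-10403/5 + I*sqrt(5223)) = 247945102/5 - 23834*I*sqrt(5223)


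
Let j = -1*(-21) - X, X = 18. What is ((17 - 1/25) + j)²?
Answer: 249001/625 ≈ 398.40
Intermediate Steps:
j = 3 (j = -1*(-21) - 1*18 = 21 - 18 = 3)
((17 - 1/25) + j)² = ((17 - 1/25) + 3)² = (424/25 + 3)² = (499/25)² = 249001/625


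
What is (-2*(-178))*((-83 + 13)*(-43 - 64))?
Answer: 2666440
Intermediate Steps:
(-2*(-178))*((-83 + 13)*(-43 - 64)) = 356*(-70*(-107)) = 356*7490 = 2666440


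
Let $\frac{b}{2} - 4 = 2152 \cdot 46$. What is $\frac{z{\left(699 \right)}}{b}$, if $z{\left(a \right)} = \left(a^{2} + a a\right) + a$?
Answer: $\frac{977901}{197992} \approx 4.9391$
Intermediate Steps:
$b = 197992$ ($b = 8 + 2 \cdot 2152 \cdot 46 = 8 + 2 \cdot 98992 = 8 + 197984 = 197992$)
$z{\left(a \right)} = a + 2 a^{2}$ ($z{\left(a \right)} = \left(a^{2} + a^{2}\right) + a = 2 a^{2} + a = a + 2 a^{2}$)
$\frac{z{\left(699 \right)}}{b} = \frac{699 \left(1 + 2 \cdot 699\right)}{197992} = 699 \left(1 + 1398\right) \frac{1}{197992} = 699 \cdot 1399 \cdot \frac{1}{197992} = 977901 \cdot \frac{1}{197992} = \frac{977901}{197992}$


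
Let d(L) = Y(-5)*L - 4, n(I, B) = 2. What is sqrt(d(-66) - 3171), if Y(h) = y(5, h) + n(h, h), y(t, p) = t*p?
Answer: I*sqrt(1657) ≈ 40.706*I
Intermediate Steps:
y(t, p) = p*t
Y(h) = 2 + 5*h (Y(h) = h*5 + 2 = 5*h + 2 = 2 + 5*h)
d(L) = -4 - 23*L (d(L) = (2 + 5*(-5))*L - 4 = (2 - 25)*L - 4 = -23*L - 4 = -4 - 23*L)
sqrt(d(-66) - 3171) = sqrt((-4 - 23*(-66)) - 3171) = sqrt((-4 + 1518) - 3171) = sqrt(1514 - 3171) = sqrt(-1657) = I*sqrt(1657)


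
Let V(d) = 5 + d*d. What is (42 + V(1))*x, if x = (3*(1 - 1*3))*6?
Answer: -1728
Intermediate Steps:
V(d) = 5 + d²
x = -36 (x = (3*(1 - 3))*6 = (3*(-2))*6 = -6*6 = -36)
(42 + V(1))*x = (42 + (5 + 1²))*(-36) = (42 + (5 + 1))*(-36) = (42 + 6)*(-36) = 48*(-36) = -1728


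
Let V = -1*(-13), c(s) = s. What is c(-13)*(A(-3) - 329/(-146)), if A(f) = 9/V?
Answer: -5591/146 ≈ -38.294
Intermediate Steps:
V = 13
A(f) = 9/13
c(-13)*(A(-3) - 329/(-146)) = -13*(9/13 - 329/(-146)) = -13*(9/13 - 329*(-1/146)) = -13*(9/13 + 329/146) = -13*5591/1898 = -5591/146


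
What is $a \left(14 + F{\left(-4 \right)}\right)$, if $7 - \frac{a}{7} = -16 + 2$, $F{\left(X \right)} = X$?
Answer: $1470$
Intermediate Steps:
$a = 147$ ($a = 49 - 7 \left(-16 + 2\right) = 49 - -98 = 49 + 98 = 147$)
$a \left(14 + F{\left(-4 \right)}\right) = 147 \left(14 - 4\right) = 147 \cdot 10 = 1470$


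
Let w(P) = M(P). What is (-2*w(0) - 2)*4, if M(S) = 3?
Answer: -32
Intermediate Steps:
w(P) = 3
(-2*w(0) - 2)*4 = (-2*3 - 2)*4 = (-6 - 2)*4 = -8*4 = -32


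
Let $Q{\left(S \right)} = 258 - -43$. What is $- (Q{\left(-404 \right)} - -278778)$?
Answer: $-279079$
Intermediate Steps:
$Q{\left(S \right)} = 301$ ($Q{\left(S \right)} = 258 + 43 = 301$)
$- (Q{\left(-404 \right)} - -278778) = - (301 - -278778) = - (301 + 278778) = \left(-1\right) 279079 = -279079$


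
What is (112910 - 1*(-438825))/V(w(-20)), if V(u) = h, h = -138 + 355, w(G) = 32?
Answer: 551735/217 ≈ 2542.6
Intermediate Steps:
h = 217
V(u) = 217
(112910 - 1*(-438825))/V(w(-20)) = (112910 - 1*(-438825))/217 = (112910 + 438825)*(1/217) = 551735*(1/217) = 551735/217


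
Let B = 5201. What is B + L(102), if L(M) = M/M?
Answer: 5202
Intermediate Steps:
L(M) = 1
B + L(102) = 5201 + 1 = 5202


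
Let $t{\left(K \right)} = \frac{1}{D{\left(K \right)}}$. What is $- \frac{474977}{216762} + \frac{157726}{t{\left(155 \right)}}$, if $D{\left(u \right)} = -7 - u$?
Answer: $- \frac{5538618995321}{216762} \approx -2.5552 \cdot 10^{7}$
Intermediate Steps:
$t{\left(K \right)} = \frac{1}{-7 - K}$
$- \frac{474977}{216762} + \frac{157726}{t{\left(155 \right)}} = - \frac{474977}{216762} + \frac{157726}{\left(-1\right) \frac{1}{7 + 155}} = \left(-474977\right) \frac{1}{216762} + \frac{157726}{\left(-1\right) \frac{1}{162}} = - \frac{474977}{216762} + \frac{157726}{\left(-1\right) \frac{1}{162}} = - \frac{474977}{216762} + \frac{157726}{- \frac{1}{162}} = - \frac{474977}{216762} + 157726 \left(-162\right) = - \frac{474977}{216762} - 25551612 = - \frac{5538618995321}{216762}$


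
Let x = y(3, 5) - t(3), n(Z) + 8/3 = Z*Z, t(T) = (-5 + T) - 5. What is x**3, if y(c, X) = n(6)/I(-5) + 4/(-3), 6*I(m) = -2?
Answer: -22665187/27 ≈ -8.3945e+5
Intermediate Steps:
t(T) = -10 + T
I(m) = -1/3 (I(m) = (1/6)*(-2) = -1/3)
n(Z) = -8/3 + Z**2 (n(Z) = -8/3 + Z*Z = -8/3 + Z**2)
y(c, X) = -304/3 (y(c, X) = (-8/3 + 6**2)/(-1/3) + 4/(-3) = (-8/3 + 36)*(-3) + 4*(-1/3) = (100/3)*(-3) - 4/3 = -100 - 4/3 = -304/3)
x = -283/3 (x = -304/3 - (-10 + 3) = -304/3 - 1*(-7) = -304/3 + 7 = -283/3 ≈ -94.333)
x**3 = (-283/3)**3 = -22665187/27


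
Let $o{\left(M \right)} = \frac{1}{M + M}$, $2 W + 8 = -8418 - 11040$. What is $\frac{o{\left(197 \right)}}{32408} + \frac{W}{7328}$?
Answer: $- \frac{7767390993}{5848088416} \approx -1.3282$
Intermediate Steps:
$W = -9733$ ($W = -4 + \frac{-8418 - 11040}{2} = -4 + \frac{1}{2} \left(-19458\right) = -4 - 9729 = -9733$)
$o{\left(M \right)} = \frac{1}{2 M}$
$\frac{o{\left(197 \right)}}{32408} + \frac{W}{7328} = \frac{\frac{1}{2} \cdot \frac{1}{197}}{32408} - \frac{9733}{7328} = \frac{1}{2} \cdot \frac{1}{197} \cdot \frac{1}{32408} - \frac{9733}{7328} = \frac{1}{394} \cdot \frac{1}{32408} - \frac{9733}{7328} = \frac{1}{12768752} - \frac{9733}{7328} = - \frac{7767390993}{5848088416}$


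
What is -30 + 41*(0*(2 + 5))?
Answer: -30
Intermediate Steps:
-30 + 41*(0*(2 + 5)) = -30 + 41*(0*7) = -30 + 41*0 = -30 + 0 = -30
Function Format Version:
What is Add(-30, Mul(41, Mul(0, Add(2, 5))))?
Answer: -30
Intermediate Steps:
Add(-30, Mul(41, Mul(0, Add(2, 5)))) = Add(-30, Mul(41, Mul(0, 7))) = Add(-30, Mul(41, 0)) = Add(-30, 0) = -30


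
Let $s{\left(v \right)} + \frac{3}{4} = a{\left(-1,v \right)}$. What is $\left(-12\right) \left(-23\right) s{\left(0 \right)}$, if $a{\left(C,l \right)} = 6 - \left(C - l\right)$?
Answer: $1725$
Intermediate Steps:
$a{\left(C,l \right)} = 6 + l - C$ ($a{\left(C,l \right)} = 6 - \left(C - l\right) = 6 + l - C$)
$s{\left(v \right)} = \frac{25}{4} + v$ ($s{\left(v \right)} = - \frac{3}{4} + \left(6 + v - -1\right) = - \frac{3}{4} + \left(6 + v + 1\right) = - \frac{3}{4} + \left(7 + v\right) = \frac{25}{4} + v$)
$\left(-12\right) \left(-23\right) s{\left(0 \right)} = \left(-12\right) \left(-23\right) \left(\frac{25}{4} + 0\right) = 276 \cdot \frac{25}{4} = 1725$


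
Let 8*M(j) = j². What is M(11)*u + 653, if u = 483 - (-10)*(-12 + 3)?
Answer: 52777/8 ≈ 6597.1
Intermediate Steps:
u = 393 (u = 483 - (-10)*(-9) = 483 - 1*90 = 483 - 90 = 393)
M(j) = j²/8
M(11)*u + 653 = ((⅛)*11²)*393 + 653 = ((⅛)*121)*393 + 653 = (121/8)*393 + 653 = 47553/8 + 653 = 52777/8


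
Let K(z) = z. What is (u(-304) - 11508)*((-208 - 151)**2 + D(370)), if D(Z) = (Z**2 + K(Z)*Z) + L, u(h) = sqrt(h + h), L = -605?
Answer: -4627090608 + 1608304*I*sqrt(38) ≈ -4.6271e+9 + 9.9143e+6*I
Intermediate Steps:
u(h) = sqrt(2)*sqrt(h) (u(h) = sqrt(2*h) = sqrt(2)*sqrt(h))
D(Z) = -605 + 2*Z**2 (D(Z) = (Z**2 + Z*Z) - 605 = (Z**2 + Z**2) - 605 = 2*Z**2 - 605 = -605 + 2*Z**2)
(u(-304) - 11508)*((-208 - 151)**2 + D(370)) = (sqrt(2)*sqrt(-304) - 11508)*((-208 - 151)**2 + (-605 + 2*370**2)) = (sqrt(2)*(4*I*sqrt(19)) - 11508)*((-359)**2 + (-605 + 2*136900)) = (4*I*sqrt(38) - 11508)*(128881 + (-605 + 273800)) = (-11508 + 4*I*sqrt(38))*(128881 + 273195) = (-11508 + 4*I*sqrt(38))*402076 = -4627090608 + 1608304*I*sqrt(38)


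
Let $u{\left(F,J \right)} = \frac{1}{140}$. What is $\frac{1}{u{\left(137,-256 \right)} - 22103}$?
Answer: $- \frac{140}{3094419} \approx -4.5243 \cdot 10^{-5}$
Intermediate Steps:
$u{\left(F,J \right)} = \frac{1}{140}$
$\frac{1}{u{\left(137,-256 \right)} - 22103} = \frac{1}{\frac{1}{140} - 22103} = \frac{1}{- \frac{3094419}{140}} = - \frac{140}{3094419}$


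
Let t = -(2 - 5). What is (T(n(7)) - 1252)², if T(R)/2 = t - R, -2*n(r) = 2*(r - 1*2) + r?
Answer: 1510441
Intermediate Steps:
t = 3 (t = -1*(-3) = 3)
n(r) = 2 - 3*r/2 (n(r) = -(2*(r - 1*2) + r)/2 = -(2*(r - 2) + r)/2 = -(2*(-2 + r) + r)/2 = -((-4 + 2*r) + r)/2 = -(-4 + 3*r)/2 = 2 - 3*r/2)
T(R) = 6 - 2*R (T(R) = 2*(3 - R) = 6 - 2*R)
(T(n(7)) - 1252)² = ((6 - 2*(2 - 3/2*7)) - 1252)² = ((6 - 2*(2 - 21/2)) - 1252)² = ((6 - 2*(-17/2)) - 1252)² = ((6 + 17) - 1252)² = (23 - 1252)² = (-1229)² = 1510441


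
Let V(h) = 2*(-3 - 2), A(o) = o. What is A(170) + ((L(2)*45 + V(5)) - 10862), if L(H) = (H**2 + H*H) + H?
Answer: -10252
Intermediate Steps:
V(h) = -10 (V(h) = 2*(-5) = -10)
L(H) = H + 2*H**2 (L(H) = (H**2 + H**2) + H = 2*H**2 + H = H + 2*H**2)
A(170) + ((L(2)*45 + V(5)) - 10862) = 170 + (((2*(1 + 2*2))*45 - 10) - 10862) = 170 + (((2*(1 + 4))*45 - 10) - 10862) = 170 + (((2*5)*45 - 10) - 10862) = 170 + ((10*45 - 10) - 10862) = 170 + ((450 - 10) - 10862) = 170 + (440 - 10862) = 170 - 10422 = -10252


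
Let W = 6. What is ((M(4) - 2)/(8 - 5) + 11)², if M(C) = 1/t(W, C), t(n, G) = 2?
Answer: 441/4 ≈ 110.25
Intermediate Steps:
M(C) = ½ (M(C) = 1/2 = ½)
((M(4) - 2)/(8 - 5) + 11)² = ((½ - 2)/(8 - 5) + 11)² = (-3/2/3 + 11)² = (-3/2*⅓ + 11)² = (-½ + 11)² = (21/2)² = 441/4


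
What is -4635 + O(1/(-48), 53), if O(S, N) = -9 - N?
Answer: -4697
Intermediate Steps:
-4635 + O(1/(-48), 53) = -4635 + (-9 - 1*53) = -4635 + (-9 - 53) = -4635 - 62 = -4697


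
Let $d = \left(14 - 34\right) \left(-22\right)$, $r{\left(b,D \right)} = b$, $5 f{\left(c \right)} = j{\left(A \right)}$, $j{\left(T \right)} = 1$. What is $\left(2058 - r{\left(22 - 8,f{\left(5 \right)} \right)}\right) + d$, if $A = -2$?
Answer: $2484$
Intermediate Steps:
$f{\left(c \right)} = \frac{1}{5}$ ($f{\left(c \right)} = \frac{1}{5} \cdot 1 = \frac{1}{5}$)
$d = 440$ ($d = \left(-20\right) \left(-22\right) = 440$)
$\left(2058 - r{\left(22 - 8,f{\left(5 \right)} \right)}\right) + d = \left(2058 - \left(22 - 8\right)\right) + 440 = \left(2058 - 14\right) + 440 = 2044 + 440 = 2484$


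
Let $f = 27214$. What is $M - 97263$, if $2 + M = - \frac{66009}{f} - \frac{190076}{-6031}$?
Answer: $- \frac{15959099693025}{164127634} \approx -97236.0$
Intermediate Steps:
$M = \frac{4446372717}{164127634}$ ($M = -2 - \left(- \frac{190076}{6031} + \frac{66009}{27214}\right) = -2 - - \frac{4774627985}{164127634} = -2 + \left(- \frac{66009}{27214} + \frac{190076}{6031}\right) = -2 + \frac{4774627985}{164127634} = \frac{4446372717}{164127634} \approx 27.091$)
$M - 97263 = \frac{4446372717}{164127634} - 97263 = - \frac{15959099693025}{164127634}$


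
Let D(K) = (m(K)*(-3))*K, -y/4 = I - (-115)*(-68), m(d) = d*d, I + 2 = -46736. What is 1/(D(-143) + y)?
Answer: 1/8990853 ≈ 1.1122e-7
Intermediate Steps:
I = -46738 (I = -2 - 46736 = -46738)
m(d) = d²
y = 218232 (y = -4*(-46738 - (-115)*(-68)) = -4*(-46738 - 1*7820) = -4*(-46738 - 7820) = -4*(-54558) = 218232)
D(K) = -3*K³ (D(K) = (K²*(-3))*K = (-3*K²)*K = -3*K³)
1/(D(-143) + y) = 1/(-3*(-143)³ + 218232) = 1/(-3*(-2924207) + 218232) = 1/(8772621 + 218232) = 1/8990853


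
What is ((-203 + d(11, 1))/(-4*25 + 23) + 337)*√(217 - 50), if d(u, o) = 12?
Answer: 26140*√167/77 ≈ 4387.1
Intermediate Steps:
((-203 + d(11, 1))/(-4*25 + 23) + 337)*√(217 - 50) = ((-203 + 12)/(-4*25 + 23) + 337)*√(217 - 50) = (-191/(-100 + 23) + 337)*√167 = (-191/(-77) + 337)*√167 = (-191*(-1/77) + 337)*√167 = (191/77 + 337)*√167 = 26140*√167/77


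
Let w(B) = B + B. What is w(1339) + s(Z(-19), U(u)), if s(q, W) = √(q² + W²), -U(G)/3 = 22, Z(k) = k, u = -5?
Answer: 2678 + √4717 ≈ 2746.7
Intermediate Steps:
U(G) = -66 (U(G) = -3*22 = -66)
s(q, W) = √(W² + q²)
w(B) = 2*B
w(1339) + s(Z(-19), U(u)) = 2*1339 + √((-66)² + (-19)²) = 2678 + √(4356 + 361) = 2678 + √4717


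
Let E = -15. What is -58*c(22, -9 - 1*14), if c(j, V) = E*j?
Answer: 19140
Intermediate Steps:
c(j, V) = -15*j
-58*c(22, -9 - 1*14) = -(-870)*22 = -58*(-330) = 19140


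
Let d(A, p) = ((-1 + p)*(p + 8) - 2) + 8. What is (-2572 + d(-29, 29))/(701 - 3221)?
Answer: 17/28 ≈ 0.60714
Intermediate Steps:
d(A, p) = 6 + (-1 + p)*(8 + p) (d(A, p) = ((-1 + p)*(8 + p) - 2) + 8 = (-2 + (-1 + p)*(8 + p)) + 8 = 6 + (-1 + p)*(8 + p))
(-2572 + d(-29, 29))/(701 - 3221) = (-2572 + (-2 + 29² + 7*29))/(701 - 3221) = (-2572 + (-2 + 841 + 203))/(-2520) = (-2572 + 1042)*(-1/2520) = -1530*(-1/2520) = 17/28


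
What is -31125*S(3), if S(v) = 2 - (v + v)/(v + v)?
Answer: -31125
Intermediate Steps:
S(v) = 1 (S(v) = 2 - 2*v/(2*v) = 2 - 2*v*1/(2*v) = 2 - 1*1 = 2 - 1 = 1)
-31125*S(3) = -31125*1 = -31125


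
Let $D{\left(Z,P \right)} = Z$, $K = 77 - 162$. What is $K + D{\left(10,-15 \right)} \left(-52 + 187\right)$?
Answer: $1265$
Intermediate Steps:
$K = -85$ ($K = 77 - 162 = -85$)
$K + D{\left(10,-15 \right)} \left(-52 + 187\right) = -85 + 10 \left(-52 + 187\right) = -85 + 10 \cdot 135 = -85 + 1350 = 1265$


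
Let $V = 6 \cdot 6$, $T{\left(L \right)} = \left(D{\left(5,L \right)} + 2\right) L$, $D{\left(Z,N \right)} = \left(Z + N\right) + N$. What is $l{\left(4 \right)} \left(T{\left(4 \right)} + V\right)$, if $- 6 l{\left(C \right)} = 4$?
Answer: $-64$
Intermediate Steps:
$D{\left(Z,N \right)} = Z + 2 N$ ($D{\left(Z,N \right)} = \left(N + Z\right) + N = Z + 2 N$)
$l{\left(C \right)} = - \frac{2}{3}$ ($l{\left(C \right)} = \left(- \frac{1}{6}\right) 4 = - \frac{2}{3}$)
$T{\left(L \right)} = L \left(7 + 2 L\right)$ ($T{\left(L \right)} = \left(\left(5 + 2 L\right) + 2\right) L = \left(7 + 2 L\right) L = L \left(7 + 2 L\right)$)
$V = 36$
$l{\left(4 \right)} \left(T{\left(4 \right)} + V\right) = - \frac{2 \left(4 \left(7 + 2 \cdot 4\right) + 36\right)}{3} = - \frac{2 \left(4 \left(7 + 8\right) + 36\right)}{3} = - \frac{2 \left(4 \cdot 15 + 36\right)}{3} = - \frac{2 \left(60 + 36\right)}{3} = \left(- \frac{2}{3}\right) 96 = -64$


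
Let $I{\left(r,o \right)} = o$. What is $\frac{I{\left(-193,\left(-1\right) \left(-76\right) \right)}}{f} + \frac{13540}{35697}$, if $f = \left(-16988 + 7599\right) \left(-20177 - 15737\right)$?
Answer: $\frac{2282821972906}{6018452551281} \approx 0.3793$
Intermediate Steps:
$f = 337196546$ ($f = \left(-9389\right) \left(-35914\right) = 337196546$)
$\frac{I{\left(-193,\left(-1\right) \left(-76\right) \right)}}{f} + \frac{13540}{35697} = \frac{\left(-1\right) \left(-76\right)}{337196546} + \frac{13540}{35697} = 76 \cdot \frac{1}{337196546} + 13540 \cdot \frac{1}{35697} = \frac{38}{168598273} + \frac{13540}{35697} = \frac{2282821972906}{6018452551281}$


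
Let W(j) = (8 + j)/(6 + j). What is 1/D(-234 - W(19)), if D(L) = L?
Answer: -25/5877 ≈ -0.0042539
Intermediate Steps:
W(j) = (8 + j)/(6 + j)
1/D(-234 - W(19)) = 1/(-234 - (8 + 19)/(6 + 19)) = 1/(-234 - 27/25) = 1/(-5877/25) = -25/5877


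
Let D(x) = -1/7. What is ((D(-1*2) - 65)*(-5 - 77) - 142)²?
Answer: 1324814404/49 ≈ 2.7037e+7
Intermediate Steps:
D(x) = -⅐ (D(x) = -1*⅐ = -⅐)
((D(-1*2) - 65)*(-5 - 77) - 142)² = ((-⅐ - 65)*(-5 - 77) - 142)² = (-456/7*(-82) - 142)² = (37392/7 - 142)² = (36398/7)² = 1324814404/49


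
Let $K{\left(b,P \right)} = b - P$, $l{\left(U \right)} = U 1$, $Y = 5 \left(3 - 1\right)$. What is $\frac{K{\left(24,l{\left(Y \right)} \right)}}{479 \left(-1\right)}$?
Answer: $- \frac{14}{479} \approx -0.029228$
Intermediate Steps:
$Y = 10$ ($Y = 5 \cdot 2 = 10$)
$l{\left(U \right)} = U$
$\frac{K{\left(24,l{\left(Y \right)} \right)}}{479 \left(-1\right)} = \frac{24 - 10}{479 \left(-1\right)} = \frac{24 - 10}{-479} = 14 \left(- \frac{1}{479}\right) = - \frac{14}{479}$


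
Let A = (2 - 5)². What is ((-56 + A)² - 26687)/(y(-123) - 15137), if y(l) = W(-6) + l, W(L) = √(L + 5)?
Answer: 373534280/232867601 + 24478*I/232867601 ≈ 1.6041 + 0.00010512*I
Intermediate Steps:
W(L) = √(5 + L)
A = 9 (A = (-3)² = 9)
y(l) = I + l (y(l) = √(5 - 6) + l = √(-1) + l = I + l)
((-56 + A)² - 26687)/(y(-123) - 15137) = ((-56 + 9)² - 26687)/((I - 123) - 15137) = ((-47)² - 26687)/((-123 + I) - 15137) = (2209 - 26687)/(-15260 + I) = -24478*(-15260 - I)/232867601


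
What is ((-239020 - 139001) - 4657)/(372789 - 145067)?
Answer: -191339/113861 ≈ -1.6805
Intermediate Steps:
((-239020 - 139001) - 4657)/(372789 - 145067) = (-378021 - 4657)/227722 = -382678*1/227722 = -191339/113861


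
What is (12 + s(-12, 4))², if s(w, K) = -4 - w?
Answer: 400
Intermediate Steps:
(12 + s(-12, 4))² = (12 + (-4 - 1*(-12)))² = (12 + (-4 + 12))² = (12 + 8)² = 20² = 400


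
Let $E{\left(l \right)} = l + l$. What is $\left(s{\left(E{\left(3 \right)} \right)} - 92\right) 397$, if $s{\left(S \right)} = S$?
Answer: $-34142$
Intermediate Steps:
$E{\left(l \right)} = 2 l$
$\left(s{\left(E{\left(3 \right)} \right)} - 92\right) 397 = \left(2 \cdot 3 - 92\right) 397 = \left(6 - 92\right) 397 = \left(-86\right) 397 = -34142$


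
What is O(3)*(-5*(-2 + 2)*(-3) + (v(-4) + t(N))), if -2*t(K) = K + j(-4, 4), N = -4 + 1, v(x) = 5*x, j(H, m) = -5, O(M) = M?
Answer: -48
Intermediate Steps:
N = -3
t(K) = 5/2 - K/2 (t(K) = -(K - 5)/2 = -(-5 + K)/2 = 5/2 - K/2)
O(3)*(-5*(-2 + 2)*(-3) + (v(-4) + t(N))) = 3*(-5*(-2 + 2)*(-3) + (5*(-4) + (5/2 - ½*(-3)))) = 3*(-0*(-3) + (-20 + (5/2 + 3/2))) = 3*(-5*0 + (-20 + 4)) = 3*(0 - 16) = 3*(-16) = -48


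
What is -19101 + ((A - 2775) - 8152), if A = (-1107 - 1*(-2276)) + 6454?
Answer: -22405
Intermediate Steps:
A = 7623 (A = (-1107 + 2276) + 6454 = 1169 + 6454 = 7623)
-19101 + ((A - 2775) - 8152) = -19101 + ((7623 - 2775) - 8152) = -19101 + (4848 - 8152) = -19101 - 3304 = -22405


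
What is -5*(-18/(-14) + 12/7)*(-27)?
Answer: 405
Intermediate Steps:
-5*(-18/(-14) + 12/7)*(-27) = -5*(-18*(-1/14) + 12*(1/7))*(-27) = -5*(9/7 + 12/7)*(-27) = -5*3*(-27) = -15*(-27) = 405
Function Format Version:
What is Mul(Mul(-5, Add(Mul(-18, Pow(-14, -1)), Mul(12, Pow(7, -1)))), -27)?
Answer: 405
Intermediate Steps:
Mul(Mul(-5, Add(Mul(-18, Pow(-14, -1)), Mul(12, Pow(7, -1)))), -27) = Mul(Mul(-5, Add(Mul(-18, Rational(-1, 14)), Mul(12, Rational(1, 7)))), -27) = Mul(Mul(-5, Add(Rational(9, 7), Rational(12, 7))), -27) = Mul(Mul(-5, 3), -27) = Mul(-15, -27) = 405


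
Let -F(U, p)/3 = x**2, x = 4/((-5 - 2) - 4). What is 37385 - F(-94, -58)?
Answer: 4523633/121 ≈ 37385.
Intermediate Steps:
x = -4/11 (x = 4/(-7 - 4) = 4/(-11) = 4*(-1/11) = -4/11 ≈ -0.36364)
F(U, p) = -48/121 (F(U, p) = -3*(-4/11)**2 = -3*16/121 = -48/121)
37385 - F(-94, -58) = 37385 - 1*(-48/121) = 37385 + 48/121 = 4523633/121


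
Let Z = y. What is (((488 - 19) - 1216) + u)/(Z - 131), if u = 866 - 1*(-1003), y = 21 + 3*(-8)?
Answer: -561/67 ≈ -8.3731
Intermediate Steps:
y = -3 (y = 21 - 24 = -3)
u = 1869 (u = 866 + 1003 = 1869)
Z = -3
(((488 - 19) - 1216) + u)/(Z - 131) = (((488 - 19) - 1216) + 1869)/(-3 - 131) = ((469 - 1216) + 1869)/(-134) = (-747 + 1869)*(-1/134) = 1122*(-1/134) = -561/67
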